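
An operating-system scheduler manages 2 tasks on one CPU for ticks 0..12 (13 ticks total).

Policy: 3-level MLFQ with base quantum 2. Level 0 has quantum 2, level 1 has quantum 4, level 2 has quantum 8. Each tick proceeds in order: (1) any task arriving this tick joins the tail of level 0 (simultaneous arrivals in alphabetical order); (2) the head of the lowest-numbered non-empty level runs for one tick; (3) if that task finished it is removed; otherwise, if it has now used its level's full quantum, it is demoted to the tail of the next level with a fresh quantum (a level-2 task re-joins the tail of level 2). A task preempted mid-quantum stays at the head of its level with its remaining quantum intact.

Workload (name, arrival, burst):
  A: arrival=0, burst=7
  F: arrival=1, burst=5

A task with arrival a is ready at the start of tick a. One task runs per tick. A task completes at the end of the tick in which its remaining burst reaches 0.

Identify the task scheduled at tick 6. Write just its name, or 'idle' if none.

running at tick 6 = A

t=0: L0/L1/L2 = A/-/- → run A
t=1: L0/L1/L2 = AF/-/- → run A
t=2: L0/L1/L2 = F/A/- → run F
t=3: L0/L1/L2 = F/A/- → run F
t=4: L0/L1/L2 = -/AF/- → run A
t=5: L0/L1/L2 = -/AF/- → run A
t=6: L0/L1/L2 = -/AF/- → run A
t=7: L0/L1/L2 = -/AF/- → run A
t=8: L0/L1/L2 = -/F/A → run F
t=9: L0/L1/L2 = -/F/A → run F
t=10: L0/L1/L2 = -/F/A → run F
t=11: L0/L1/L2 = -/-/A → run A
t=12: (idle)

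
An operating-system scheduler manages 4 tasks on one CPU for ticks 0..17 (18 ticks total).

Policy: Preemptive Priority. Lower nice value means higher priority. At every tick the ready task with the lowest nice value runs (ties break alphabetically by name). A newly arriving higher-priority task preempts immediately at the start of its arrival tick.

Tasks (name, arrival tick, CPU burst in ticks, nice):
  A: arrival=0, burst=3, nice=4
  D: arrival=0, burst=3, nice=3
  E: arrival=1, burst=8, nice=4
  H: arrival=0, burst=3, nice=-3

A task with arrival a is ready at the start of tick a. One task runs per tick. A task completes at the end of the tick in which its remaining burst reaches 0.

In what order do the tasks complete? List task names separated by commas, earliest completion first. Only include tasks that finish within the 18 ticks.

t=0: ready={A,D,H} → run H
t=1: ready={A,D,E,H} → run H
t=2: ready={A,D,E,H} → run H
t=3: ready={A,D,E} → run D
t=4: ready={A,D,E} → run D
t=5: ready={A,D,E} → run D
t=6: ready={A,E} → run A
t=7: ready={A,E} → run A
t=8: ready={A,E} → run A
t=9: ready={E} → run E
t=10: ready={E} → run E
t=11: ready={E} → run E
t=12: ready={E} → run E
t=13: ready={E} → run E
t=14: ready={E} → run E
t=15: ready={E} → run E
t=16: ready={E} → run E
t=17: (idle)

completion order = H, D, A, E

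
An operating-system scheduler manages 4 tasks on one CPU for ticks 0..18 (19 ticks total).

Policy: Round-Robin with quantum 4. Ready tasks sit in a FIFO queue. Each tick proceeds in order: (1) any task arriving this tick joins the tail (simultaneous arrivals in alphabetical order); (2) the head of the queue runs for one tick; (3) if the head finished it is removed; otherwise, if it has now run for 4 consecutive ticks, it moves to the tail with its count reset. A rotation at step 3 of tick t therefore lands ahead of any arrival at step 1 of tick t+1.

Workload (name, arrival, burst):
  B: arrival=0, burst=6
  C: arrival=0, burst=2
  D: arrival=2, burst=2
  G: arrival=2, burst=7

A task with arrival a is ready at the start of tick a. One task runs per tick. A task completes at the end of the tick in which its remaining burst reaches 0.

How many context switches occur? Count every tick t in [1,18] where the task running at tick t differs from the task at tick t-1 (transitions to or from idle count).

context switches = 6

t=0: queue=[B,C] q_used=0 → run B
t=1: queue=[B,C] q_used=1 → run B
t=2: queue=[B,C,D,G] q_used=2 → run B
t=3: queue=[B,C,D,G] q_used=3 → run B
t=4: queue=[C,D,G,B] q_used=0 → run C
t=5: queue=[C,D,G,B] q_used=1 → run C
t=6: queue=[D,G,B] q_used=0 → run D
t=7: queue=[D,G,B] q_used=1 → run D
t=8: queue=[G,B] q_used=0 → run G
t=9: queue=[G,B] q_used=1 → run G
t=10: queue=[G,B] q_used=2 → run G
t=11: queue=[G,B] q_used=3 → run G
t=12: queue=[B,G] q_used=0 → run B
t=13: queue=[B,G] q_used=1 → run B
t=14: queue=[G] q_used=0 → run G
t=15: queue=[G] q_used=1 → run G
t=16: queue=[G] q_used=2 → run G
t=17: (idle)
t=18: (idle)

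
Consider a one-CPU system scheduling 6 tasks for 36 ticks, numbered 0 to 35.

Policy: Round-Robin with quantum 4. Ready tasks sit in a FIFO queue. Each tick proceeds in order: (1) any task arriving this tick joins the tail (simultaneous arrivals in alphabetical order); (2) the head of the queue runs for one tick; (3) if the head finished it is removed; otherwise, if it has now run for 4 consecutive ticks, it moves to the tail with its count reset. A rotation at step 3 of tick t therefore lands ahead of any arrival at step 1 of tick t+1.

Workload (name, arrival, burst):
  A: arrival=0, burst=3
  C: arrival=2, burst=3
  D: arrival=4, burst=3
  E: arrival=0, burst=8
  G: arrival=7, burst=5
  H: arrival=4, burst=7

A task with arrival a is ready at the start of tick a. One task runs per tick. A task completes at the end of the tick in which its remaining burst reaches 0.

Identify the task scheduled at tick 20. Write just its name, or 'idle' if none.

running at tick 20 = E

t=0: queue=[A,E] q_used=0 → run A
t=1: queue=[A,E] q_used=1 → run A
t=2: queue=[A,E,C] q_used=2 → run A
t=3: queue=[E,C] q_used=0 → run E
t=4: queue=[E,C,D,H] q_used=1 → run E
t=5: queue=[E,C,D,H] q_used=2 → run E
t=6: queue=[E,C,D,H] q_used=3 → run E
t=7: queue=[C,D,H,E,G] q_used=0 → run C
t=8: queue=[C,D,H,E,G] q_used=1 → run C
t=9: queue=[C,D,H,E,G] q_used=2 → run C
t=10: queue=[D,H,E,G] q_used=0 → run D
t=11: queue=[D,H,E,G] q_used=1 → run D
t=12: queue=[D,H,E,G] q_used=2 → run D
t=13: queue=[H,E,G] q_used=0 → run H
t=14: queue=[H,E,G] q_used=1 → run H
t=15: queue=[H,E,G] q_used=2 → run H
t=16: queue=[H,E,G] q_used=3 → run H
t=17: queue=[E,G,H] q_used=0 → run E
t=18: queue=[E,G,H] q_used=1 → run E
t=19: queue=[E,G,H] q_used=2 → run E
t=20: queue=[E,G,H] q_used=3 → run E
t=21: queue=[G,H] q_used=0 → run G
t=22: queue=[G,H] q_used=1 → run G
t=23: queue=[G,H] q_used=2 → run G
t=24: queue=[G,H] q_used=3 → run G
t=25: queue=[H,G] q_used=0 → run H
t=26: queue=[H,G] q_used=1 → run H
t=27: queue=[H,G] q_used=2 → run H
t=28: queue=[G] q_used=0 → run G
t=29: (idle)
t=30: (idle)
t=31: (idle)
t=32: (idle)
t=33: (idle)
t=34: (idle)
t=35: (idle)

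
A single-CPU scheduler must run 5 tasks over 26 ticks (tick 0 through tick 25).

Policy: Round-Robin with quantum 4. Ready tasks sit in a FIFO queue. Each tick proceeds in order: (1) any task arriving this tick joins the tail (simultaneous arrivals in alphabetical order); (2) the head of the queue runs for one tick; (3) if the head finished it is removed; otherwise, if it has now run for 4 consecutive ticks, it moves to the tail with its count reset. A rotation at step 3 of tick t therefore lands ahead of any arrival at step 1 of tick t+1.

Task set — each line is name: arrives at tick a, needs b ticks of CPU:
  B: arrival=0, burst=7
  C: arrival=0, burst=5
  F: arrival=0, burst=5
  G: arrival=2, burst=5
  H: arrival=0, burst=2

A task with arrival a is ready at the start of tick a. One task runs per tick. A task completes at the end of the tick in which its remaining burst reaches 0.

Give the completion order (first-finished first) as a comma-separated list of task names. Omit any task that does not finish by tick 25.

t=0: queue=[B,C,F,H] q_used=0 → run B
t=1: queue=[B,C,F,H] q_used=1 → run B
t=2: queue=[B,C,F,H,G] q_used=2 → run B
t=3: queue=[B,C,F,H,G] q_used=3 → run B
t=4: queue=[C,F,H,G,B] q_used=0 → run C
t=5: queue=[C,F,H,G,B] q_used=1 → run C
t=6: queue=[C,F,H,G,B] q_used=2 → run C
t=7: queue=[C,F,H,G,B] q_used=3 → run C
t=8: queue=[F,H,G,B,C] q_used=0 → run F
t=9: queue=[F,H,G,B,C] q_used=1 → run F
t=10: queue=[F,H,G,B,C] q_used=2 → run F
t=11: queue=[F,H,G,B,C] q_used=3 → run F
t=12: queue=[H,G,B,C,F] q_used=0 → run H
t=13: queue=[H,G,B,C,F] q_used=1 → run H
t=14: queue=[G,B,C,F] q_used=0 → run G
t=15: queue=[G,B,C,F] q_used=1 → run G
t=16: queue=[G,B,C,F] q_used=2 → run G
t=17: queue=[G,B,C,F] q_used=3 → run G
t=18: queue=[B,C,F,G] q_used=0 → run B
t=19: queue=[B,C,F,G] q_used=1 → run B
t=20: queue=[B,C,F,G] q_used=2 → run B
t=21: queue=[C,F,G] q_used=0 → run C
t=22: queue=[F,G] q_used=0 → run F
t=23: queue=[G] q_used=0 → run G
t=24: (idle)
t=25: (idle)

completion order = H, B, C, F, G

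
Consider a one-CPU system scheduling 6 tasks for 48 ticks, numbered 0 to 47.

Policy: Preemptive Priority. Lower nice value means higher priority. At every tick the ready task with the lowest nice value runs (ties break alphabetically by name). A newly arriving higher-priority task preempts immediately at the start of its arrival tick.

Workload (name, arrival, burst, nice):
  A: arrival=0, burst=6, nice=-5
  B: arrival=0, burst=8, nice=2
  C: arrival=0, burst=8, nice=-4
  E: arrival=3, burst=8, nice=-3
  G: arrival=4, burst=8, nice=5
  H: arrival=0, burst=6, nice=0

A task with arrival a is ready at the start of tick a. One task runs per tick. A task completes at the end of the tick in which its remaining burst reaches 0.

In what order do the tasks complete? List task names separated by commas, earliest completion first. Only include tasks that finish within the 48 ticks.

t=0: ready={A,B,C,H} → run A
t=1: ready={A,B,C,H} → run A
t=2: ready={A,B,C,H} → run A
t=3: ready={A,B,C,E,H} → run A
t=4: ready={A,B,C,E,G,H} → run A
t=5: ready={A,B,C,E,G,H} → run A
t=6: ready={B,C,E,G,H} → run C
t=7: ready={B,C,E,G,H} → run C
t=8: ready={B,C,E,G,H} → run C
t=9: ready={B,C,E,G,H} → run C
t=10: ready={B,C,E,G,H} → run C
t=11: ready={B,C,E,G,H} → run C
t=12: ready={B,C,E,G,H} → run C
t=13: ready={B,C,E,G,H} → run C
t=14: ready={B,E,G,H} → run E
t=15: ready={B,E,G,H} → run E
t=16: ready={B,E,G,H} → run E
t=17: ready={B,E,G,H} → run E
t=18: ready={B,E,G,H} → run E
t=19: ready={B,E,G,H} → run E
t=20: ready={B,E,G,H} → run E
t=21: ready={B,E,G,H} → run E
t=22: ready={B,G,H} → run H
t=23: ready={B,G,H} → run H
t=24: ready={B,G,H} → run H
t=25: ready={B,G,H} → run H
t=26: ready={B,G,H} → run H
t=27: ready={B,G,H} → run H
t=28: ready={B,G} → run B
t=29: ready={B,G} → run B
t=30: ready={B,G} → run B
t=31: ready={B,G} → run B
t=32: ready={B,G} → run B
t=33: ready={B,G} → run B
t=34: ready={B,G} → run B
t=35: ready={B,G} → run B
t=36: ready={G} → run G
t=37: ready={G} → run G
t=38: ready={G} → run G
t=39: ready={G} → run G
t=40: ready={G} → run G
t=41: ready={G} → run G
t=42: ready={G} → run G
t=43: ready={G} → run G
t=44: (idle)
t=45: (idle)
t=46: (idle)
t=47: (idle)

completion order = A, C, E, H, B, G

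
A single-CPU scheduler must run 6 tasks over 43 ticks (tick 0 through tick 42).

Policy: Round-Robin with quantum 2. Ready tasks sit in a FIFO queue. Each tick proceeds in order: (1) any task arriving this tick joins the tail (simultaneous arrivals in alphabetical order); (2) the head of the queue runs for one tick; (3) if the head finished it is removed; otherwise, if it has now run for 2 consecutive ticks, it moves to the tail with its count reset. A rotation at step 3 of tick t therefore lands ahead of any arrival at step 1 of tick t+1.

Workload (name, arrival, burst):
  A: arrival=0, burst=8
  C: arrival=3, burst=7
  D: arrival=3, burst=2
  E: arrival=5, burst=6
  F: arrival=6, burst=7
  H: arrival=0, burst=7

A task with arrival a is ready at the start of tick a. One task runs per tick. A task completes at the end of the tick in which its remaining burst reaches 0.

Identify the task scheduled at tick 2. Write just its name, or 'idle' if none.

running at tick 2 = H

t=0: queue=[A,H] q_used=0 → run A
t=1: queue=[A,H] q_used=1 → run A
t=2: queue=[H,A] q_used=0 → run H
t=3: queue=[H,A,C,D] q_used=1 → run H
t=4: queue=[A,C,D,H] q_used=0 → run A
t=5: queue=[A,C,D,H,E] q_used=1 → run A
t=6: queue=[C,D,H,E,A,F] q_used=0 → run C
t=7: queue=[C,D,H,E,A,F] q_used=1 → run C
t=8: queue=[D,H,E,A,F,C] q_used=0 → run D
t=9: queue=[D,H,E,A,F,C] q_used=1 → run D
t=10: queue=[H,E,A,F,C] q_used=0 → run H
t=11: queue=[H,E,A,F,C] q_used=1 → run H
t=12: queue=[E,A,F,C,H] q_used=0 → run E
t=13: queue=[E,A,F,C,H] q_used=1 → run E
t=14: queue=[A,F,C,H,E] q_used=0 → run A
t=15: queue=[A,F,C,H,E] q_used=1 → run A
t=16: queue=[F,C,H,E,A] q_used=0 → run F
t=17: queue=[F,C,H,E,A] q_used=1 → run F
t=18: queue=[C,H,E,A,F] q_used=0 → run C
t=19: queue=[C,H,E,A,F] q_used=1 → run C
t=20: queue=[H,E,A,F,C] q_used=0 → run H
t=21: queue=[H,E,A,F,C] q_used=1 → run H
t=22: queue=[E,A,F,C,H] q_used=0 → run E
t=23: queue=[E,A,F,C,H] q_used=1 → run E
t=24: queue=[A,F,C,H,E] q_used=0 → run A
t=25: queue=[A,F,C,H,E] q_used=1 → run A
t=26: queue=[F,C,H,E] q_used=0 → run F
t=27: queue=[F,C,H,E] q_used=1 → run F
t=28: queue=[C,H,E,F] q_used=0 → run C
t=29: queue=[C,H,E,F] q_used=1 → run C
t=30: queue=[H,E,F,C] q_used=0 → run H
t=31: queue=[E,F,C] q_used=0 → run E
t=32: queue=[E,F,C] q_used=1 → run E
t=33: queue=[F,C] q_used=0 → run F
t=34: queue=[F,C] q_used=1 → run F
t=35: queue=[C,F] q_used=0 → run C
t=36: queue=[F] q_used=0 → run F
t=37: (idle)
t=38: (idle)
t=39: (idle)
t=40: (idle)
t=41: (idle)
t=42: (idle)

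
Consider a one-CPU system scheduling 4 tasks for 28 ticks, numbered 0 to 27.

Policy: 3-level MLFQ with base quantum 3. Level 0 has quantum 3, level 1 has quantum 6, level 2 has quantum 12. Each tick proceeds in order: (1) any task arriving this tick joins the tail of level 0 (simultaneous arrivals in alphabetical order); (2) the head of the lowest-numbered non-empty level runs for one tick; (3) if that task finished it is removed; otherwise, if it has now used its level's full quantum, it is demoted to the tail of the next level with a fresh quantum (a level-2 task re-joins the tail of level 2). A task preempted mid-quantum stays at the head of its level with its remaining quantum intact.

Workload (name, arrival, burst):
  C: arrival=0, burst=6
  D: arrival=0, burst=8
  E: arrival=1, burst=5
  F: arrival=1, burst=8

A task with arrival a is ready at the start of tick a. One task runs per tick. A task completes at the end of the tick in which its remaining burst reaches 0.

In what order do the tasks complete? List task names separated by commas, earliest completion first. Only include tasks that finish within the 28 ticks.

completion order = C, D, E, F

t=0: L0/L1/L2 = CD/-/- → run C
t=1: L0/L1/L2 = CDEF/-/- → run C
t=2: L0/L1/L2 = CDEF/-/- → run C
t=3: L0/L1/L2 = DEF/C/- → run D
t=4: L0/L1/L2 = DEF/C/- → run D
t=5: L0/L1/L2 = DEF/C/- → run D
t=6: L0/L1/L2 = EF/CD/- → run E
t=7: L0/L1/L2 = EF/CD/- → run E
t=8: L0/L1/L2 = EF/CD/- → run E
t=9: L0/L1/L2 = F/CDE/- → run F
t=10: L0/L1/L2 = F/CDE/- → run F
t=11: L0/L1/L2 = F/CDE/- → run F
t=12: L0/L1/L2 = -/CDEF/- → run C
t=13: L0/L1/L2 = -/CDEF/- → run C
t=14: L0/L1/L2 = -/CDEF/- → run C
t=15: L0/L1/L2 = -/DEF/- → run D
t=16: L0/L1/L2 = -/DEF/- → run D
t=17: L0/L1/L2 = -/DEF/- → run D
t=18: L0/L1/L2 = -/DEF/- → run D
t=19: L0/L1/L2 = -/DEF/- → run D
t=20: L0/L1/L2 = -/EF/- → run E
t=21: L0/L1/L2 = -/EF/- → run E
t=22: L0/L1/L2 = -/F/- → run F
t=23: L0/L1/L2 = -/F/- → run F
t=24: L0/L1/L2 = -/F/- → run F
t=25: L0/L1/L2 = -/F/- → run F
t=26: L0/L1/L2 = -/F/- → run F
t=27: (idle)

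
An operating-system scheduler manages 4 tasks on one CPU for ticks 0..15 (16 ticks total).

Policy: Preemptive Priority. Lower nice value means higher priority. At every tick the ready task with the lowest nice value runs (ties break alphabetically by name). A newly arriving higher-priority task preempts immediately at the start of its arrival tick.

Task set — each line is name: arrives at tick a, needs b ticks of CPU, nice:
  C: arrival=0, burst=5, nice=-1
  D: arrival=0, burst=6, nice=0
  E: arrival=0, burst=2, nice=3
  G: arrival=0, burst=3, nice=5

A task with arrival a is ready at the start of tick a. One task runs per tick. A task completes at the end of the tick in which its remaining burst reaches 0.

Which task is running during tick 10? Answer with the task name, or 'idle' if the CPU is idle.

running at tick 10 = D

t=0: ready={C,D,E,G} → run C
t=1: ready={C,D,E,G} → run C
t=2: ready={C,D,E,G} → run C
t=3: ready={C,D,E,G} → run C
t=4: ready={C,D,E,G} → run C
t=5: ready={D,E,G} → run D
t=6: ready={D,E,G} → run D
t=7: ready={D,E,G} → run D
t=8: ready={D,E,G} → run D
t=9: ready={D,E,G} → run D
t=10: ready={D,E,G} → run D
t=11: ready={E,G} → run E
t=12: ready={E,G} → run E
t=13: ready={G} → run G
t=14: ready={G} → run G
t=15: ready={G} → run G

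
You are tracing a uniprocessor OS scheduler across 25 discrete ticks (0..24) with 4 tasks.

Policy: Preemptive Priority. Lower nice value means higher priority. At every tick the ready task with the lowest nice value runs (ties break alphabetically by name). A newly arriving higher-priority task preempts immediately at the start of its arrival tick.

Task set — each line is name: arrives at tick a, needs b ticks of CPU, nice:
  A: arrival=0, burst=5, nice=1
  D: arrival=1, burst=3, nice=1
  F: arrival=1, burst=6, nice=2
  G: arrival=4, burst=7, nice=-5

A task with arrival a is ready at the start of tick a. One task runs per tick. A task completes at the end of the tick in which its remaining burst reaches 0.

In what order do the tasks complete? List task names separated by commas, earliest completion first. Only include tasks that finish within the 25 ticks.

t=0: ready={A} → run A
t=1: ready={A,D,F} → run A
t=2: ready={A,D,F} → run A
t=3: ready={A,D,F} → run A
t=4: ready={A,D,F,G} → run G
t=5: ready={A,D,F,G} → run G
t=6: ready={A,D,F,G} → run G
t=7: ready={A,D,F,G} → run G
t=8: ready={A,D,F,G} → run G
t=9: ready={A,D,F,G} → run G
t=10: ready={A,D,F,G} → run G
t=11: ready={A,D,F} → run A
t=12: ready={D,F} → run D
t=13: ready={D,F} → run D
t=14: ready={D,F} → run D
t=15: ready={F} → run F
t=16: ready={F} → run F
t=17: ready={F} → run F
t=18: ready={F} → run F
t=19: ready={F} → run F
t=20: ready={F} → run F
t=21: (idle)
t=22: (idle)
t=23: (idle)
t=24: (idle)

completion order = G, A, D, F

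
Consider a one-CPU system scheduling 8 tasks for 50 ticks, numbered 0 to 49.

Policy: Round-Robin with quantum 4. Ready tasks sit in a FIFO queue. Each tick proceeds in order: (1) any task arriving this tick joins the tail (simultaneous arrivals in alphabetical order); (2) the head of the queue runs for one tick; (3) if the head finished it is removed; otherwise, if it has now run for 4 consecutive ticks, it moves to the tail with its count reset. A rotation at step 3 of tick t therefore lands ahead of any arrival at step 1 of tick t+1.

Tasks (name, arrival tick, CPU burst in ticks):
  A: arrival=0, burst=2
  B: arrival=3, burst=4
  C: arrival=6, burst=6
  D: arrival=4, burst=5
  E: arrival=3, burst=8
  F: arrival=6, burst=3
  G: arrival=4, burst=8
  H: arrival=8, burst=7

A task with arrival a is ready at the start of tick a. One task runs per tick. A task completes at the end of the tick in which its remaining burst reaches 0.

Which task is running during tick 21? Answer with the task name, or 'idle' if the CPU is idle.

t=0: queue=[A] q_used=0 → run A
t=1: queue=[A] q_used=1 → run A
t=2: (idle)
t=3: queue=[B,E] q_used=0 → run B
t=4: queue=[B,E,D,G] q_used=1 → run B
t=5: queue=[B,E,D,G] q_used=2 → run B
t=6: queue=[B,E,D,G,C,F] q_used=3 → run B
t=7: queue=[E,D,G,C,F] q_used=0 → run E
t=8: queue=[E,D,G,C,F,H] q_used=1 → run E
t=9: queue=[E,D,G,C,F,H] q_used=2 → run E
t=10: queue=[E,D,G,C,F,H] q_used=3 → run E
t=11: queue=[D,G,C,F,H,E] q_used=0 → run D
t=12: queue=[D,G,C,F,H,E] q_used=1 → run D
t=13: queue=[D,G,C,F,H,E] q_used=2 → run D
t=14: queue=[D,G,C,F,H,E] q_used=3 → run D
t=15: queue=[G,C,F,H,E,D] q_used=0 → run G
t=16: queue=[G,C,F,H,E,D] q_used=1 → run G
t=17: queue=[G,C,F,H,E,D] q_used=2 → run G
t=18: queue=[G,C,F,H,E,D] q_used=3 → run G
t=19: queue=[C,F,H,E,D,G] q_used=0 → run C
t=20: queue=[C,F,H,E,D,G] q_used=1 → run C
t=21: queue=[C,F,H,E,D,G] q_used=2 → run C
t=22: queue=[C,F,H,E,D,G] q_used=3 → run C
t=23: queue=[F,H,E,D,G,C] q_used=0 → run F
t=24: queue=[F,H,E,D,G,C] q_used=1 → run F
t=25: queue=[F,H,E,D,G,C] q_used=2 → run F
t=26: queue=[H,E,D,G,C] q_used=0 → run H
t=27: queue=[H,E,D,G,C] q_used=1 → run H
t=28: queue=[H,E,D,G,C] q_used=2 → run H
t=29: queue=[H,E,D,G,C] q_used=3 → run H
t=30: queue=[E,D,G,C,H] q_used=0 → run E
t=31: queue=[E,D,G,C,H] q_used=1 → run E
t=32: queue=[E,D,G,C,H] q_used=2 → run E
t=33: queue=[E,D,G,C,H] q_used=3 → run E
t=34: queue=[D,G,C,H] q_used=0 → run D
t=35: queue=[G,C,H] q_used=0 → run G
t=36: queue=[G,C,H] q_used=1 → run G
t=37: queue=[G,C,H] q_used=2 → run G
t=38: queue=[G,C,H] q_used=3 → run G
t=39: queue=[C,H] q_used=0 → run C
t=40: queue=[C,H] q_used=1 → run C
t=41: queue=[H] q_used=0 → run H
t=42: queue=[H] q_used=1 → run H
t=43: queue=[H] q_used=2 → run H
t=44: (idle)
t=45: (idle)
t=46: (idle)
t=47: (idle)
t=48: (idle)
t=49: (idle)

running at tick 21 = C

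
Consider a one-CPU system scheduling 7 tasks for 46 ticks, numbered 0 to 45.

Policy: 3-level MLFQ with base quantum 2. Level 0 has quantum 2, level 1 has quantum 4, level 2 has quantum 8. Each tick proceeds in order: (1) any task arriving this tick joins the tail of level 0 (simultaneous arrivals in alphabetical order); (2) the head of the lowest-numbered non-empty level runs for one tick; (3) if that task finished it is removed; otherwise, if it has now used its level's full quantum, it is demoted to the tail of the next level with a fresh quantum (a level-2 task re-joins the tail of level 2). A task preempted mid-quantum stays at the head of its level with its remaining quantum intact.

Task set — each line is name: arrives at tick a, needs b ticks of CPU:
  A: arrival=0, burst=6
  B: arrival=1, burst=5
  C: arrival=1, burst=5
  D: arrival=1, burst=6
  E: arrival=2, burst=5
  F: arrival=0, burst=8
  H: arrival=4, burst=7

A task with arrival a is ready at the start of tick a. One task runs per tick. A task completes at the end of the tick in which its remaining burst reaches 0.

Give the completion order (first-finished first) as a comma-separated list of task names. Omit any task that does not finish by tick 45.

t=0: L0/L1/L2 = AF/-/- → run A
t=1: L0/L1/L2 = AFBCD/-/- → run A
t=2: L0/L1/L2 = FBCDE/A/- → run F
t=3: L0/L1/L2 = FBCDE/A/- → run F
t=4: L0/L1/L2 = BCDEH/AF/- → run B
t=5: L0/L1/L2 = BCDEH/AF/- → run B
t=6: L0/L1/L2 = CDEH/AFB/- → run C
t=7: L0/L1/L2 = CDEH/AFB/- → run C
t=8: L0/L1/L2 = DEH/AFBC/- → run D
t=9: L0/L1/L2 = DEH/AFBC/- → run D
t=10: L0/L1/L2 = EH/AFBCD/- → run E
t=11: L0/L1/L2 = EH/AFBCD/- → run E
t=12: L0/L1/L2 = H/AFBCDE/- → run H
t=13: L0/L1/L2 = H/AFBCDE/- → run H
t=14: L0/L1/L2 = -/AFBCDEH/- → run A
t=15: L0/L1/L2 = -/AFBCDEH/- → run A
t=16: L0/L1/L2 = -/AFBCDEH/- → run A
t=17: L0/L1/L2 = -/AFBCDEH/- → run A
t=18: L0/L1/L2 = -/FBCDEH/- → run F
t=19: L0/L1/L2 = -/FBCDEH/- → run F
t=20: L0/L1/L2 = -/FBCDEH/- → run F
t=21: L0/L1/L2 = -/FBCDEH/- → run F
t=22: L0/L1/L2 = -/BCDEH/F → run B
t=23: L0/L1/L2 = -/BCDEH/F → run B
t=24: L0/L1/L2 = -/BCDEH/F → run B
t=25: L0/L1/L2 = -/CDEH/F → run C
t=26: L0/L1/L2 = -/CDEH/F → run C
t=27: L0/L1/L2 = -/CDEH/F → run C
t=28: L0/L1/L2 = -/DEH/F → run D
t=29: L0/L1/L2 = -/DEH/F → run D
t=30: L0/L1/L2 = -/DEH/F → run D
t=31: L0/L1/L2 = -/DEH/F → run D
t=32: L0/L1/L2 = -/EH/F → run E
t=33: L0/L1/L2 = -/EH/F → run E
t=34: L0/L1/L2 = -/EH/F → run E
t=35: L0/L1/L2 = -/H/F → run H
t=36: L0/L1/L2 = -/H/F → run H
t=37: L0/L1/L2 = -/H/F → run H
t=38: L0/L1/L2 = -/H/F → run H
t=39: L0/L1/L2 = -/-/FH → run F
t=40: L0/L1/L2 = -/-/FH → run F
t=41: L0/L1/L2 = -/-/H → run H
t=42: (idle)
t=43: (idle)
t=44: (idle)
t=45: (idle)

completion order = A, B, C, D, E, F, H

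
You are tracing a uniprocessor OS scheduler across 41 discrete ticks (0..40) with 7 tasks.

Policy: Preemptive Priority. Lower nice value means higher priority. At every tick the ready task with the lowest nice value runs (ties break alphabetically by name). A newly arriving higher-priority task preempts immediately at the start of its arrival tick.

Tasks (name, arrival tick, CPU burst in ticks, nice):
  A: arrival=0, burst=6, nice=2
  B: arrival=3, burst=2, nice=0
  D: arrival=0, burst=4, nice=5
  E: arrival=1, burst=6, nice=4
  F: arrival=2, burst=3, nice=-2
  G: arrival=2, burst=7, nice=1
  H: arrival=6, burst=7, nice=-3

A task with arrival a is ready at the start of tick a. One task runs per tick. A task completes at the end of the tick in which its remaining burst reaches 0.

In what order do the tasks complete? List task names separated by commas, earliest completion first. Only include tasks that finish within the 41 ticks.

t=0: ready={A,D} → run A
t=1: ready={A,D,E} → run A
t=2: ready={A,D,E,F,G} → run F
t=3: ready={A,B,D,E,F,G} → run F
t=4: ready={A,B,D,E,F,G} → run F
t=5: ready={A,B,D,E,G} → run B
t=6: ready={A,B,D,E,G,H} → run H
t=7: ready={A,B,D,E,G,H} → run H
t=8: ready={A,B,D,E,G,H} → run H
t=9: ready={A,B,D,E,G,H} → run H
t=10: ready={A,B,D,E,G,H} → run H
t=11: ready={A,B,D,E,G,H} → run H
t=12: ready={A,B,D,E,G,H} → run H
t=13: ready={A,B,D,E,G} → run B
t=14: ready={A,D,E,G} → run G
t=15: ready={A,D,E,G} → run G
t=16: ready={A,D,E,G} → run G
t=17: ready={A,D,E,G} → run G
t=18: ready={A,D,E,G} → run G
t=19: ready={A,D,E,G} → run G
t=20: ready={A,D,E,G} → run G
t=21: ready={A,D,E} → run A
t=22: ready={A,D,E} → run A
t=23: ready={A,D,E} → run A
t=24: ready={A,D,E} → run A
t=25: ready={D,E} → run E
t=26: ready={D,E} → run E
t=27: ready={D,E} → run E
t=28: ready={D,E} → run E
t=29: ready={D,E} → run E
t=30: ready={D,E} → run E
t=31: ready={D} → run D
t=32: ready={D} → run D
t=33: ready={D} → run D
t=34: ready={D} → run D
t=35: (idle)
t=36: (idle)
t=37: (idle)
t=38: (idle)
t=39: (idle)
t=40: (idle)

completion order = F, H, B, G, A, E, D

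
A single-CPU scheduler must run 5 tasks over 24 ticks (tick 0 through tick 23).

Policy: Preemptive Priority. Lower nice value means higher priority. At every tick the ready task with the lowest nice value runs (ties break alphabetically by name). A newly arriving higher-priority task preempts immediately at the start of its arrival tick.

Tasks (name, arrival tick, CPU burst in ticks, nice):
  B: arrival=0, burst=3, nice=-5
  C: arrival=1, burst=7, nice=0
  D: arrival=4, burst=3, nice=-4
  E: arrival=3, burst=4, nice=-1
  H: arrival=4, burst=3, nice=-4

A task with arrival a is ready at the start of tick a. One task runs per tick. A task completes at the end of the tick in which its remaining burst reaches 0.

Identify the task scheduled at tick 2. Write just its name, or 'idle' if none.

running at tick 2 = B

t=0: ready={B} → run B
t=1: ready={B,C} → run B
t=2: ready={B,C} → run B
t=3: ready={C,E} → run E
t=4: ready={C,D,E,H} → run D
t=5: ready={C,D,E,H} → run D
t=6: ready={C,D,E,H} → run D
t=7: ready={C,E,H} → run H
t=8: ready={C,E,H} → run H
t=9: ready={C,E,H} → run H
t=10: ready={C,E} → run E
t=11: ready={C,E} → run E
t=12: ready={C,E} → run E
t=13: ready={C} → run C
t=14: ready={C} → run C
t=15: ready={C} → run C
t=16: ready={C} → run C
t=17: ready={C} → run C
t=18: ready={C} → run C
t=19: ready={C} → run C
t=20: (idle)
t=21: (idle)
t=22: (idle)
t=23: (idle)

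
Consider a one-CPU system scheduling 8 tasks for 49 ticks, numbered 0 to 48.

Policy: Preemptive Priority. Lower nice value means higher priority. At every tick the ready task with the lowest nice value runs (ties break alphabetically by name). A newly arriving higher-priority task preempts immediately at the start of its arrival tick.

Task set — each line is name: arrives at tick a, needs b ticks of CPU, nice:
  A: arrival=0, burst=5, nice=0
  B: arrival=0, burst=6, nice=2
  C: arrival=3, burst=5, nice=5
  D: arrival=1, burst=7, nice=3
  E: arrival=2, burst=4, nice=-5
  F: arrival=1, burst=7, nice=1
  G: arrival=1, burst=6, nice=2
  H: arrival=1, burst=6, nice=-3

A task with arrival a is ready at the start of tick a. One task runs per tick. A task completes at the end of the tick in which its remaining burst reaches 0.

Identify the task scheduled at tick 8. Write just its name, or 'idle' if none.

t=0: ready={A,B} → run A
t=1: ready={A,B,D,F,G,H} → run H
t=2: ready={A,B,D,E,F,G,H} → run E
t=3: ready={A,B,C,D,E,F,G,H} → run E
t=4: ready={A,B,C,D,E,F,G,H} → run E
t=5: ready={A,B,C,D,E,F,G,H} → run E
t=6: ready={A,B,C,D,F,G,H} → run H
t=7: ready={A,B,C,D,F,G,H} → run H
t=8: ready={A,B,C,D,F,G,H} → run H
t=9: ready={A,B,C,D,F,G,H} → run H
t=10: ready={A,B,C,D,F,G,H} → run H
t=11: ready={A,B,C,D,F,G} → run A
t=12: ready={A,B,C,D,F,G} → run A
t=13: ready={A,B,C,D,F,G} → run A
t=14: ready={A,B,C,D,F,G} → run A
t=15: ready={B,C,D,F,G} → run F
t=16: ready={B,C,D,F,G} → run F
t=17: ready={B,C,D,F,G} → run F
t=18: ready={B,C,D,F,G} → run F
t=19: ready={B,C,D,F,G} → run F
t=20: ready={B,C,D,F,G} → run F
t=21: ready={B,C,D,F,G} → run F
t=22: ready={B,C,D,G} → run B
t=23: ready={B,C,D,G} → run B
t=24: ready={B,C,D,G} → run B
t=25: ready={B,C,D,G} → run B
t=26: ready={B,C,D,G} → run B
t=27: ready={B,C,D,G} → run B
t=28: ready={C,D,G} → run G
t=29: ready={C,D,G} → run G
t=30: ready={C,D,G} → run G
t=31: ready={C,D,G} → run G
t=32: ready={C,D,G} → run G
t=33: ready={C,D,G} → run G
t=34: ready={C,D} → run D
t=35: ready={C,D} → run D
t=36: ready={C,D} → run D
t=37: ready={C,D} → run D
t=38: ready={C,D} → run D
t=39: ready={C,D} → run D
t=40: ready={C,D} → run D
t=41: ready={C} → run C
t=42: ready={C} → run C
t=43: ready={C} → run C
t=44: ready={C} → run C
t=45: ready={C} → run C
t=46: (idle)
t=47: (idle)
t=48: (idle)

running at tick 8 = H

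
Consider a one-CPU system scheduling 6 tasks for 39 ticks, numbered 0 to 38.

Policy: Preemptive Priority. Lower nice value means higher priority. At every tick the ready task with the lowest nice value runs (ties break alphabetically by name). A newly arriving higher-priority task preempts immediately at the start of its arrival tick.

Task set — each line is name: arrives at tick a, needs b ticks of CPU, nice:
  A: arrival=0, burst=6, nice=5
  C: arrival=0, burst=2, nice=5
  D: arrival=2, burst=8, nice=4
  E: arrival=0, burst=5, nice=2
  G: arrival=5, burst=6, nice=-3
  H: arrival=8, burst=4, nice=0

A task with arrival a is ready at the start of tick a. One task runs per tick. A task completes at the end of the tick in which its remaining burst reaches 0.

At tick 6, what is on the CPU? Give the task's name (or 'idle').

t=0: ready={A,C,E} → run E
t=1: ready={A,C,E} → run E
t=2: ready={A,C,D,E} → run E
t=3: ready={A,C,D,E} → run E
t=4: ready={A,C,D,E} → run E
t=5: ready={A,C,D,G} → run G
t=6: ready={A,C,D,G} → run G
t=7: ready={A,C,D,G} → run G
t=8: ready={A,C,D,G,H} → run G
t=9: ready={A,C,D,G,H} → run G
t=10: ready={A,C,D,G,H} → run G
t=11: ready={A,C,D,H} → run H
t=12: ready={A,C,D,H} → run H
t=13: ready={A,C,D,H} → run H
t=14: ready={A,C,D,H} → run H
t=15: ready={A,C,D} → run D
t=16: ready={A,C,D} → run D
t=17: ready={A,C,D} → run D
t=18: ready={A,C,D} → run D
t=19: ready={A,C,D} → run D
t=20: ready={A,C,D} → run D
t=21: ready={A,C,D} → run D
t=22: ready={A,C,D} → run D
t=23: ready={A,C} → run A
t=24: ready={A,C} → run A
t=25: ready={A,C} → run A
t=26: ready={A,C} → run A
t=27: ready={A,C} → run A
t=28: ready={A,C} → run A
t=29: ready={C} → run C
t=30: ready={C} → run C
t=31: (idle)
t=32: (idle)
t=33: (idle)
t=34: (idle)
t=35: (idle)
t=36: (idle)
t=37: (idle)
t=38: (idle)

running at tick 6 = G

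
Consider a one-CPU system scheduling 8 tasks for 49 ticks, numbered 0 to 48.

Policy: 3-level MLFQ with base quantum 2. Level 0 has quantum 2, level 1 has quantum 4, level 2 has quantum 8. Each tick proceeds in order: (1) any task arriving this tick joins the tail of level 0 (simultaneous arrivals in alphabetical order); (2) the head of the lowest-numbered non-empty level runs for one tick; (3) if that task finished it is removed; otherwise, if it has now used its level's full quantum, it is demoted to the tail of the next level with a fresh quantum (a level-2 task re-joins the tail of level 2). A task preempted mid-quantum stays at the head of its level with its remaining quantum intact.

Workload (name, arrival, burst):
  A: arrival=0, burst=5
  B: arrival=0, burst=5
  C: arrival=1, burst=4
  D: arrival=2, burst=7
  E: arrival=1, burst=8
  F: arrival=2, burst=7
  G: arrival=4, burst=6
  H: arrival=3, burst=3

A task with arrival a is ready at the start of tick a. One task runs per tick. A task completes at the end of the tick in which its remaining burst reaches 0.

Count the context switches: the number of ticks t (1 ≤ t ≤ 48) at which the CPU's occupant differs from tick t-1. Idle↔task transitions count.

t=0: L0/L1/L2 = AB/-/- → run A
t=1: L0/L1/L2 = ABCE/-/- → run A
t=2: L0/L1/L2 = BCEDF/A/- → run B
t=3: L0/L1/L2 = BCEDFH/A/- → run B
t=4: L0/L1/L2 = CEDFHG/AB/- → run C
t=5: L0/L1/L2 = CEDFHG/AB/- → run C
t=6: L0/L1/L2 = EDFHG/ABC/- → run E
t=7: L0/L1/L2 = EDFHG/ABC/- → run E
t=8: L0/L1/L2 = DFHG/ABCE/- → run D
t=9: L0/L1/L2 = DFHG/ABCE/- → run D
t=10: L0/L1/L2 = FHG/ABCED/- → run F
t=11: L0/L1/L2 = FHG/ABCED/- → run F
t=12: L0/L1/L2 = HG/ABCEDF/- → run H
t=13: L0/L1/L2 = HG/ABCEDF/- → run H
t=14: L0/L1/L2 = G/ABCEDFH/- → run G
t=15: L0/L1/L2 = G/ABCEDFH/- → run G
t=16: L0/L1/L2 = -/ABCEDFHG/- → run A
t=17: L0/L1/L2 = -/ABCEDFHG/- → run A
t=18: L0/L1/L2 = -/ABCEDFHG/- → run A
t=19: L0/L1/L2 = -/BCEDFHG/- → run B
t=20: L0/L1/L2 = -/BCEDFHG/- → run B
t=21: L0/L1/L2 = -/BCEDFHG/- → run B
t=22: L0/L1/L2 = -/CEDFHG/- → run C
t=23: L0/L1/L2 = -/CEDFHG/- → run C
t=24: L0/L1/L2 = -/EDFHG/- → run E
t=25: L0/L1/L2 = -/EDFHG/- → run E
t=26: L0/L1/L2 = -/EDFHG/- → run E
t=27: L0/L1/L2 = -/EDFHG/- → run E
t=28: L0/L1/L2 = -/DFHG/E → run D
t=29: L0/L1/L2 = -/DFHG/E → run D
t=30: L0/L1/L2 = -/DFHG/E → run D
t=31: L0/L1/L2 = -/DFHG/E → run D
t=32: L0/L1/L2 = -/FHG/ED → run F
t=33: L0/L1/L2 = -/FHG/ED → run F
t=34: L0/L1/L2 = -/FHG/ED → run F
t=35: L0/L1/L2 = -/FHG/ED → run F
t=36: L0/L1/L2 = -/HG/EDF → run H
t=37: L0/L1/L2 = -/G/EDF → run G
t=38: L0/L1/L2 = -/G/EDF → run G
t=39: L0/L1/L2 = -/G/EDF → run G
t=40: L0/L1/L2 = -/G/EDF → run G
t=41: L0/L1/L2 = -/-/EDF → run E
t=42: L0/L1/L2 = -/-/EDF → run E
t=43: L0/L1/L2 = -/-/DF → run D
t=44: L0/L1/L2 = -/-/F → run F
t=45: (idle)
t=46: (idle)
t=47: (idle)
t=48: (idle)

context switches = 19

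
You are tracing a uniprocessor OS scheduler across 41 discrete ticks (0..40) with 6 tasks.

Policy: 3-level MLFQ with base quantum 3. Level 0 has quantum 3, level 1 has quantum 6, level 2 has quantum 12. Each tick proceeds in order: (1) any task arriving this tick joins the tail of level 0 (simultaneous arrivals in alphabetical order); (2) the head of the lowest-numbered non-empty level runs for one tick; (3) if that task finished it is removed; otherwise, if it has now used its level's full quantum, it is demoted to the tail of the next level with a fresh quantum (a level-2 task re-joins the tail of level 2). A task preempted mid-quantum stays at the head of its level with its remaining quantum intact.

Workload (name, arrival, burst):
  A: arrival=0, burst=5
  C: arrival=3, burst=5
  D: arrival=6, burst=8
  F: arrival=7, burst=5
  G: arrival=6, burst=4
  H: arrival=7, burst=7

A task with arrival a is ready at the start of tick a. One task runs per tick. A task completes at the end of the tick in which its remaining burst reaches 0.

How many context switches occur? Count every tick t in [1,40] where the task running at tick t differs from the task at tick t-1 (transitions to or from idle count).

context switches = 12

t=0: L0/L1/L2 = A/-/- → run A
t=1: L0/L1/L2 = A/-/- → run A
t=2: L0/L1/L2 = A/-/- → run A
t=3: L0/L1/L2 = C/A/- → run C
t=4: L0/L1/L2 = C/A/- → run C
t=5: L0/L1/L2 = C/A/- → run C
t=6: L0/L1/L2 = DG/AC/- → run D
t=7: L0/L1/L2 = DGFH/AC/- → run D
t=8: L0/L1/L2 = DGFH/AC/- → run D
t=9: L0/L1/L2 = GFH/ACD/- → run G
t=10: L0/L1/L2 = GFH/ACD/- → run G
t=11: L0/L1/L2 = GFH/ACD/- → run G
t=12: L0/L1/L2 = FH/ACDG/- → run F
t=13: L0/L1/L2 = FH/ACDG/- → run F
t=14: L0/L1/L2 = FH/ACDG/- → run F
t=15: L0/L1/L2 = H/ACDGF/- → run H
t=16: L0/L1/L2 = H/ACDGF/- → run H
t=17: L0/L1/L2 = H/ACDGF/- → run H
t=18: L0/L1/L2 = -/ACDGFH/- → run A
t=19: L0/L1/L2 = -/ACDGFH/- → run A
t=20: L0/L1/L2 = -/CDGFH/- → run C
t=21: L0/L1/L2 = -/CDGFH/- → run C
t=22: L0/L1/L2 = -/DGFH/- → run D
t=23: L0/L1/L2 = -/DGFH/- → run D
t=24: L0/L1/L2 = -/DGFH/- → run D
t=25: L0/L1/L2 = -/DGFH/- → run D
t=26: L0/L1/L2 = -/DGFH/- → run D
t=27: L0/L1/L2 = -/GFH/- → run G
t=28: L0/L1/L2 = -/FH/- → run F
t=29: L0/L1/L2 = -/FH/- → run F
t=30: L0/L1/L2 = -/H/- → run H
t=31: L0/L1/L2 = -/H/- → run H
t=32: L0/L1/L2 = -/H/- → run H
t=33: L0/L1/L2 = -/H/- → run H
t=34: (idle)
t=35: (idle)
t=36: (idle)
t=37: (idle)
t=38: (idle)
t=39: (idle)
t=40: (idle)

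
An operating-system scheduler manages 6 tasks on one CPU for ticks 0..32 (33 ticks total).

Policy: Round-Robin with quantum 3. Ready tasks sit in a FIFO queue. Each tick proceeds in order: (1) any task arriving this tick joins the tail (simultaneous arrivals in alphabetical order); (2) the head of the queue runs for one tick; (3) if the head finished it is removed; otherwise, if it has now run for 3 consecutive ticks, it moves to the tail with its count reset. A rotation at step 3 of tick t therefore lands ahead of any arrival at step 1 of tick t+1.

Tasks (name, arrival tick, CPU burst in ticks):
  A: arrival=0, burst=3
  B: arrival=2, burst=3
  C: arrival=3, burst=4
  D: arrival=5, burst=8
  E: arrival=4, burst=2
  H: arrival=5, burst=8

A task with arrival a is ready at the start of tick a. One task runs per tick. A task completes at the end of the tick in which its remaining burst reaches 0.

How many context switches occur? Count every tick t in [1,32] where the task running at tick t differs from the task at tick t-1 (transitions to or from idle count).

t=0: queue=[A] q_used=0 → run A
t=1: queue=[A] q_used=1 → run A
t=2: queue=[A,B] q_used=2 → run A
t=3: queue=[B,C] q_used=0 → run B
t=4: queue=[B,C,E] q_used=1 → run B
t=5: queue=[B,C,E,D,H] q_used=2 → run B
t=6: queue=[C,E,D,H] q_used=0 → run C
t=7: queue=[C,E,D,H] q_used=1 → run C
t=8: queue=[C,E,D,H] q_used=2 → run C
t=9: queue=[E,D,H,C] q_used=0 → run E
t=10: queue=[E,D,H,C] q_used=1 → run E
t=11: queue=[D,H,C] q_used=0 → run D
t=12: queue=[D,H,C] q_used=1 → run D
t=13: queue=[D,H,C] q_used=2 → run D
t=14: queue=[H,C,D] q_used=0 → run H
t=15: queue=[H,C,D] q_used=1 → run H
t=16: queue=[H,C,D] q_used=2 → run H
t=17: queue=[C,D,H] q_used=0 → run C
t=18: queue=[D,H] q_used=0 → run D
t=19: queue=[D,H] q_used=1 → run D
t=20: queue=[D,H] q_used=2 → run D
t=21: queue=[H,D] q_used=0 → run H
t=22: queue=[H,D] q_used=1 → run H
t=23: queue=[H,D] q_used=2 → run H
t=24: queue=[D,H] q_used=0 → run D
t=25: queue=[D,H] q_used=1 → run D
t=26: queue=[H] q_used=0 → run H
t=27: queue=[H] q_used=1 → run H
t=28: (idle)
t=29: (idle)
t=30: (idle)
t=31: (idle)
t=32: (idle)

context switches = 11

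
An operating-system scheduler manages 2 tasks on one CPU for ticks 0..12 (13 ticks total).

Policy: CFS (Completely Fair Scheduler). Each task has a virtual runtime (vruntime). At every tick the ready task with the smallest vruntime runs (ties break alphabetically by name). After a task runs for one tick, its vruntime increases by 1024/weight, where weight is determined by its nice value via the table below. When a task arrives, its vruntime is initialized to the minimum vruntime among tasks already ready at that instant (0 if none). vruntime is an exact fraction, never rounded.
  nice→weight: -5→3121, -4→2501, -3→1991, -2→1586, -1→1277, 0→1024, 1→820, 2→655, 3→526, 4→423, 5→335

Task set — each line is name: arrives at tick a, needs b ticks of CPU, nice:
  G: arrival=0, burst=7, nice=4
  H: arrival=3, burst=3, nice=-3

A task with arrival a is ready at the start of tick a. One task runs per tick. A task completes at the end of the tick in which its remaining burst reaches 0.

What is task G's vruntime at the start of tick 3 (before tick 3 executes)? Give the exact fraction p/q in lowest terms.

t=0: vr[G=0] → run G
t=1: vr[G=1024/423] → run G
t=2: vr[G=2048/423] → run G
t=3: vr[G=1024/141 H=1024/141] → run G
t=4: vr[G=4096/423 H=1024/141] → run H
t=5: vr[G=4096/423 H=2183168/280731] → run H
t=6: vr[G=4096/423 H=2327552/280731] → run H
t=7: vr[G=4096/423] → run G
t=8: vr[G=5120/423] → run G
t=9: vr[G=2048/141] → run G
t=10: (idle)
t=11: (idle)
t=12: (idle)

vruntime(G, start of tick 3) = 1024/141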